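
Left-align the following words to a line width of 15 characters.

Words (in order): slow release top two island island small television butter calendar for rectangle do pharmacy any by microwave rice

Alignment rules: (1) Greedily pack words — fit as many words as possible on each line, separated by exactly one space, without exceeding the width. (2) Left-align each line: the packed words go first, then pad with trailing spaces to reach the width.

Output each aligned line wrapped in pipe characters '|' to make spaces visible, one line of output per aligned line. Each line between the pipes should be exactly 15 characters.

Line 1: ['slow', 'release'] (min_width=12, slack=3)
Line 2: ['top', 'two', 'island'] (min_width=14, slack=1)
Line 3: ['island', 'small'] (min_width=12, slack=3)
Line 4: ['television'] (min_width=10, slack=5)
Line 5: ['butter', 'calendar'] (min_width=15, slack=0)
Line 6: ['for', 'rectangle'] (min_width=13, slack=2)
Line 7: ['do', 'pharmacy', 'any'] (min_width=15, slack=0)
Line 8: ['by', 'microwave'] (min_width=12, slack=3)
Line 9: ['rice'] (min_width=4, slack=11)

Answer: |slow release   |
|top two island |
|island small   |
|television     |
|butter calendar|
|for rectangle  |
|do pharmacy any|
|by microwave   |
|rice           |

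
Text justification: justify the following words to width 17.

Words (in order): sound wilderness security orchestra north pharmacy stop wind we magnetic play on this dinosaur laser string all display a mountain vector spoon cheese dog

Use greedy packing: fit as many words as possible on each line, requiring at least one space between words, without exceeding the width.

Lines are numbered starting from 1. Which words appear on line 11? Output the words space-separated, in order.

Answer: spoon cheese dog

Derivation:
Line 1: ['sound', 'wilderness'] (min_width=16, slack=1)
Line 2: ['security'] (min_width=8, slack=9)
Line 3: ['orchestra', 'north'] (min_width=15, slack=2)
Line 4: ['pharmacy', 'stop'] (min_width=13, slack=4)
Line 5: ['wind', 'we', 'magnetic'] (min_width=16, slack=1)
Line 6: ['play', 'on', 'this'] (min_width=12, slack=5)
Line 7: ['dinosaur', 'laser'] (min_width=14, slack=3)
Line 8: ['string', 'all'] (min_width=10, slack=7)
Line 9: ['display', 'a'] (min_width=9, slack=8)
Line 10: ['mountain', 'vector'] (min_width=15, slack=2)
Line 11: ['spoon', 'cheese', 'dog'] (min_width=16, slack=1)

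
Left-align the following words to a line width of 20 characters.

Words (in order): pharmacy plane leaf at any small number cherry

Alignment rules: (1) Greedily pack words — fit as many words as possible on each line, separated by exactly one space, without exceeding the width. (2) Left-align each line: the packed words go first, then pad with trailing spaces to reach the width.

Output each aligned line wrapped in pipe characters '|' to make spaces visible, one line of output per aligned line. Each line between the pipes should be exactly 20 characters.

Answer: |pharmacy plane leaf |
|at any small number |
|cherry              |

Derivation:
Line 1: ['pharmacy', 'plane', 'leaf'] (min_width=19, slack=1)
Line 2: ['at', 'any', 'small', 'number'] (min_width=19, slack=1)
Line 3: ['cherry'] (min_width=6, slack=14)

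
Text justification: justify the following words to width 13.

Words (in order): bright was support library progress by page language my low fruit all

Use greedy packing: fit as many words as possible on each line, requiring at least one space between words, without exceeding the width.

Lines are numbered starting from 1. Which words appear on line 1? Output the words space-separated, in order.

Line 1: ['bright', 'was'] (min_width=10, slack=3)
Line 2: ['support'] (min_width=7, slack=6)
Line 3: ['library'] (min_width=7, slack=6)
Line 4: ['progress', 'by'] (min_width=11, slack=2)
Line 5: ['page', 'language'] (min_width=13, slack=0)
Line 6: ['my', 'low', 'fruit'] (min_width=12, slack=1)
Line 7: ['all'] (min_width=3, slack=10)

Answer: bright was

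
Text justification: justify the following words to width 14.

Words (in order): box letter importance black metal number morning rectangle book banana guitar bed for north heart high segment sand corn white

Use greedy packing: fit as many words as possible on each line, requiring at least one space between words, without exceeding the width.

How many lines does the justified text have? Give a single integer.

Line 1: ['box', 'letter'] (min_width=10, slack=4)
Line 2: ['importance'] (min_width=10, slack=4)
Line 3: ['black', 'metal'] (min_width=11, slack=3)
Line 4: ['number', 'morning'] (min_width=14, slack=0)
Line 5: ['rectangle', 'book'] (min_width=14, slack=0)
Line 6: ['banana', 'guitar'] (min_width=13, slack=1)
Line 7: ['bed', 'for', 'north'] (min_width=13, slack=1)
Line 8: ['heart', 'high'] (min_width=10, slack=4)
Line 9: ['segment', 'sand'] (min_width=12, slack=2)
Line 10: ['corn', 'white'] (min_width=10, slack=4)
Total lines: 10

Answer: 10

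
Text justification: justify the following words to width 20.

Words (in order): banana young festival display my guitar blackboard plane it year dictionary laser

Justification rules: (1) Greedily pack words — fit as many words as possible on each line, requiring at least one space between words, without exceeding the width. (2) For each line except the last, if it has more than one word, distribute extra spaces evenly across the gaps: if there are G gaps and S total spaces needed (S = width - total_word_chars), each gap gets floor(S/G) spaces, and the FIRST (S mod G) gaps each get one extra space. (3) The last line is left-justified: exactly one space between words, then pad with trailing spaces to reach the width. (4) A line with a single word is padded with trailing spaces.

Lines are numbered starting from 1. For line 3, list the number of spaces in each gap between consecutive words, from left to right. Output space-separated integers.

Line 1: ['banana', 'young'] (min_width=12, slack=8)
Line 2: ['festival', 'display', 'my'] (min_width=19, slack=1)
Line 3: ['guitar', 'blackboard'] (min_width=17, slack=3)
Line 4: ['plane', 'it', 'year'] (min_width=13, slack=7)
Line 5: ['dictionary', 'laser'] (min_width=16, slack=4)

Answer: 4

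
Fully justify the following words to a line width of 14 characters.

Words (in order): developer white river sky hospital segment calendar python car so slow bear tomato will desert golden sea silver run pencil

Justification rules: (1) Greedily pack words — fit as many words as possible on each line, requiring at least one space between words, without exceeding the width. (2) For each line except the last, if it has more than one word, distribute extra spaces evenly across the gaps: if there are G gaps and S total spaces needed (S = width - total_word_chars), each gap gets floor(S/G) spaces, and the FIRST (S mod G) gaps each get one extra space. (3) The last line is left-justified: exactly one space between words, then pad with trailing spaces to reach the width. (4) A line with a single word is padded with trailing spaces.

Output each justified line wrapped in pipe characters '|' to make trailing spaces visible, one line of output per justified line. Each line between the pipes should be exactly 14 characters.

Answer: |developer     |
|white    river|
|sky   hospital|
|segment       |
|calendar      |
|python  car so|
|slow      bear|
|tomato    will|
|desert  golden|
|sea silver run|
|pencil        |

Derivation:
Line 1: ['developer'] (min_width=9, slack=5)
Line 2: ['white', 'river'] (min_width=11, slack=3)
Line 3: ['sky', 'hospital'] (min_width=12, slack=2)
Line 4: ['segment'] (min_width=7, slack=7)
Line 5: ['calendar'] (min_width=8, slack=6)
Line 6: ['python', 'car', 'so'] (min_width=13, slack=1)
Line 7: ['slow', 'bear'] (min_width=9, slack=5)
Line 8: ['tomato', 'will'] (min_width=11, slack=3)
Line 9: ['desert', 'golden'] (min_width=13, slack=1)
Line 10: ['sea', 'silver', 'run'] (min_width=14, slack=0)
Line 11: ['pencil'] (min_width=6, slack=8)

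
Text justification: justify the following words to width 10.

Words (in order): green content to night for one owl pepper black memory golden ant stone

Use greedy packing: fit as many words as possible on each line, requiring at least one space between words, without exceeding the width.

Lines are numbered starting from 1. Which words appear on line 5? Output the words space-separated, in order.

Line 1: ['green'] (min_width=5, slack=5)
Line 2: ['content', 'to'] (min_width=10, slack=0)
Line 3: ['night', 'for'] (min_width=9, slack=1)
Line 4: ['one', 'owl'] (min_width=7, slack=3)
Line 5: ['pepper'] (min_width=6, slack=4)
Line 6: ['black'] (min_width=5, slack=5)
Line 7: ['memory'] (min_width=6, slack=4)
Line 8: ['golden', 'ant'] (min_width=10, slack=0)
Line 9: ['stone'] (min_width=5, slack=5)

Answer: pepper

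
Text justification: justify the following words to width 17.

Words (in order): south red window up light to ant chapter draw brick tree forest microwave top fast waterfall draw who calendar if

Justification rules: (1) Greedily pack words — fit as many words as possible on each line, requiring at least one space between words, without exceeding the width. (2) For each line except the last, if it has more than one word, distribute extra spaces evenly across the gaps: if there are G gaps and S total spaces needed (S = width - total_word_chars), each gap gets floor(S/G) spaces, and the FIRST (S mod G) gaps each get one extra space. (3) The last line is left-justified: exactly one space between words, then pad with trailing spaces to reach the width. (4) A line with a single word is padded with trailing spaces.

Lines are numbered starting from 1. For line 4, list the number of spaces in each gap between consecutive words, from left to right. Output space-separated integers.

Line 1: ['south', 'red', 'window'] (min_width=16, slack=1)
Line 2: ['up', 'light', 'to', 'ant'] (min_width=15, slack=2)
Line 3: ['chapter', 'draw'] (min_width=12, slack=5)
Line 4: ['brick', 'tree', 'forest'] (min_width=17, slack=0)
Line 5: ['microwave', 'top'] (min_width=13, slack=4)
Line 6: ['fast', 'waterfall'] (min_width=14, slack=3)
Line 7: ['draw', 'who', 'calendar'] (min_width=17, slack=0)
Line 8: ['if'] (min_width=2, slack=15)

Answer: 1 1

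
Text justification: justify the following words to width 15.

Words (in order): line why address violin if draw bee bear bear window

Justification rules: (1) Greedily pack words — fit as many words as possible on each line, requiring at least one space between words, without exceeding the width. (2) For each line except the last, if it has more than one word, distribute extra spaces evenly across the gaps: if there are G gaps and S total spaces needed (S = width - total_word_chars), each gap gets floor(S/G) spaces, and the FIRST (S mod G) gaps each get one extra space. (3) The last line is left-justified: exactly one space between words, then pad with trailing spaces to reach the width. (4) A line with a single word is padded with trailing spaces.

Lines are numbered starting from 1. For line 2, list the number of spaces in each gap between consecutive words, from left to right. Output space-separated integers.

Answer: 2

Derivation:
Line 1: ['line', 'why'] (min_width=8, slack=7)
Line 2: ['address', 'violin'] (min_width=14, slack=1)
Line 3: ['if', 'draw', 'bee'] (min_width=11, slack=4)
Line 4: ['bear', 'bear'] (min_width=9, slack=6)
Line 5: ['window'] (min_width=6, slack=9)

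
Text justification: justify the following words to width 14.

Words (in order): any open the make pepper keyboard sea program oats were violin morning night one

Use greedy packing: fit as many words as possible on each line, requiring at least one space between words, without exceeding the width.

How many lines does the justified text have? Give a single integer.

Line 1: ['any', 'open', 'the'] (min_width=12, slack=2)
Line 2: ['make', 'pepper'] (min_width=11, slack=3)
Line 3: ['keyboard', 'sea'] (min_width=12, slack=2)
Line 4: ['program', 'oats'] (min_width=12, slack=2)
Line 5: ['were', 'violin'] (min_width=11, slack=3)
Line 6: ['morning', 'night'] (min_width=13, slack=1)
Line 7: ['one'] (min_width=3, slack=11)
Total lines: 7

Answer: 7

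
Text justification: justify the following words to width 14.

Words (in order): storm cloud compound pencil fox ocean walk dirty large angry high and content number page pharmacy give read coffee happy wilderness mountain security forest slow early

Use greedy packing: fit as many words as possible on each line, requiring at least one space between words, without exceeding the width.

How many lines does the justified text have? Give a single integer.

Line 1: ['storm', 'cloud'] (min_width=11, slack=3)
Line 2: ['compound'] (min_width=8, slack=6)
Line 3: ['pencil', 'fox'] (min_width=10, slack=4)
Line 4: ['ocean', 'walk'] (min_width=10, slack=4)
Line 5: ['dirty', 'large'] (min_width=11, slack=3)
Line 6: ['angry', 'high', 'and'] (min_width=14, slack=0)
Line 7: ['content', 'number'] (min_width=14, slack=0)
Line 8: ['page', 'pharmacy'] (min_width=13, slack=1)
Line 9: ['give', 'read'] (min_width=9, slack=5)
Line 10: ['coffee', 'happy'] (min_width=12, slack=2)
Line 11: ['wilderness'] (min_width=10, slack=4)
Line 12: ['mountain'] (min_width=8, slack=6)
Line 13: ['security'] (min_width=8, slack=6)
Line 14: ['forest', 'slow'] (min_width=11, slack=3)
Line 15: ['early'] (min_width=5, slack=9)
Total lines: 15

Answer: 15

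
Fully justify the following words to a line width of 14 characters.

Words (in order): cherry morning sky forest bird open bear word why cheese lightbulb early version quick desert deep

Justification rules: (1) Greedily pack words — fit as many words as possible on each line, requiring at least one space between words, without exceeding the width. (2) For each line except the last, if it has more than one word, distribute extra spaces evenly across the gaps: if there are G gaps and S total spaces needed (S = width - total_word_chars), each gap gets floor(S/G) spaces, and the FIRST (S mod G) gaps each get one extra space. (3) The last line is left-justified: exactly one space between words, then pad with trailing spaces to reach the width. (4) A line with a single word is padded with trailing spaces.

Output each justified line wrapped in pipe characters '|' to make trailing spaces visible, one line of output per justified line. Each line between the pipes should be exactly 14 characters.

Answer: |cherry morning|
|sky     forest|
|bird open bear|
|word       why|
|cheese        |
|lightbulb     |
|early  version|
|quick   desert|
|deep          |

Derivation:
Line 1: ['cherry', 'morning'] (min_width=14, slack=0)
Line 2: ['sky', 'forest'] (min_width=10, slack=4)
Line 3: ['bird', 'open', 'bear'] (min_width=14, slack=0)
Line 4: ['word', 'why'] (min_width=8, slack=6)
Line 5: ['cheese'] (min_width=6, slack=8)
Line 6: ['lightbulb'] (min_width=9, slack=5)
Line 7: ['early', 'version'] (min_width=13, slack=1)
Line 8: ['quick', 'desert'] (min_width=12, slack=2)
Line 9: ['deep'] (min_width=4, slack=10)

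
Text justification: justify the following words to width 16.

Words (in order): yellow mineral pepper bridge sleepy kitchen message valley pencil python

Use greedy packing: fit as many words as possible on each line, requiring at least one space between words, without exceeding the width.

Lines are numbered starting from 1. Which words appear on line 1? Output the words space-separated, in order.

Answer: yellow mineral

Derivation:
Line 1: ['yellow', 'mineral'] (min_width=14, slack=2)
Line 2: ['pepper', 'bridge'] (min_width=13, slack=3)
Line 3: ['sleepy', 'kitchen'] (min_width=14, slack=2)
Line 4: ['message', 'valley'] (min_width=14, slack=2)
Line 5: ['pencil', 'python'] (min_width=13, slack=3)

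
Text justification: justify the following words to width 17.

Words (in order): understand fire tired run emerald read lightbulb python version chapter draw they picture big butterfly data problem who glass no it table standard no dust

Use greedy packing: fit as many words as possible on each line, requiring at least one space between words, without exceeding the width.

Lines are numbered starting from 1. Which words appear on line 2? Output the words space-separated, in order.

Line 1: ['understand', 'fire'] (min_width=15, slack=2)
Line 2: ['tired', 'run', 'emerald'] (min_width=17, slack=0)
Line 3: ['read', 'lightbulb'] (min_width=14, slack=3)
Line 4: ['python', 'version'] (min_width=14, slack=3)
Line 5: ['chapter', 'draw', 'they'] (min_width=17, slack=0)
Line 6: ['picture', 'big'] (min_width=11, slack=6)
Line 7: ['butterfly', 'data'] (min_width=14, slack=3)
Line 8: ['problem', 'who', 'glass'] (min_width=17, slack=0)
Line 9: ['no', 'it', 'table'] (min_width=11, slack=6)
Line 10: ['standard', 'no', 'dust'] (min_width=16, slack=1)

Answer: tired run emerald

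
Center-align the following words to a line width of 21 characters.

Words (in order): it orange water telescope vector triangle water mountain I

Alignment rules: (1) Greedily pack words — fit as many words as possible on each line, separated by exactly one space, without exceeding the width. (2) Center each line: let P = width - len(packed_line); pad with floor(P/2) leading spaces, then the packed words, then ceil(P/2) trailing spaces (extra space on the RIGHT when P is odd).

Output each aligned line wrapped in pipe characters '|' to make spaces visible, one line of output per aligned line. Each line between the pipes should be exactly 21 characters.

Answer: |   it orange water   |
|  telescope vector   |
|   triangle water    |
|     mountain I      |

Derivation:
Line 1: ['it', 'orange', 'water'] (min_width=15, slack=6)
Line 2: ['telescope', 'vector'] (min_width=16, slack=5)
Line 3: ['triangle', 'water'] (min_width=14, slack=7)
Line 4: ['mountain', 'I'] (min_width=10, slack=11)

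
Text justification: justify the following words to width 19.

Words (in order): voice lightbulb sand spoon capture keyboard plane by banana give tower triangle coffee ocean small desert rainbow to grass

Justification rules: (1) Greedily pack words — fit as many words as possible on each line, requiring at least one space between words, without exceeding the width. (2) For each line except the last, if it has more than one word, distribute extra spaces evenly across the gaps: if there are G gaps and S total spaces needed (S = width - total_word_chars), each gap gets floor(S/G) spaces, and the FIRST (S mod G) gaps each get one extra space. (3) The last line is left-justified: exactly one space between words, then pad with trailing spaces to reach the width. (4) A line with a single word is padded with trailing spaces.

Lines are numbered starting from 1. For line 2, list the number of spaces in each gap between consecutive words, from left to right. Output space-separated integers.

Line 1: ['voice', 'lightbulb'] (min_width=15, slack=4)
Line 2: ['sand', 'spoon', 'capture'] (min_width=18, slack=1)
Line 3: ['keyboard', 'plane', 'by'] (min_width=17, slack=2)
Line 4: ['banana', 'give', 'tower'] (min_width=17, slack=2)
Line 5: ['triangle', 'coffee'] (min_width=15, slack=4)
Line 6: ['ocean', 'small', 'desert'] (min_width=18, slack=1)
Line 7: ['rainbow', 'to', 'grass'] (min_width=16, slack=3)

Answer: 2 1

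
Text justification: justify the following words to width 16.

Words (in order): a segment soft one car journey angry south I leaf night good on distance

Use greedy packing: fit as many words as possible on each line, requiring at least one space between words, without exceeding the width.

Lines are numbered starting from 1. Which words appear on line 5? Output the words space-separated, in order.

Line 1: ['a', 'segment', 'soft'] (min_width=14, slack=2)
Line 2: ['one', 'car', 'journey'] (min_width=15, slack=1)
Line 3: ['angry', 'south', 'I'] (min_width=13, slack=3)
Line 4: ['leaf', 'night', 'good'] (min_width=15, slack=1)
Line 5: ['on', 'distance'] (min_width=11, slack=5)

Answer: on distance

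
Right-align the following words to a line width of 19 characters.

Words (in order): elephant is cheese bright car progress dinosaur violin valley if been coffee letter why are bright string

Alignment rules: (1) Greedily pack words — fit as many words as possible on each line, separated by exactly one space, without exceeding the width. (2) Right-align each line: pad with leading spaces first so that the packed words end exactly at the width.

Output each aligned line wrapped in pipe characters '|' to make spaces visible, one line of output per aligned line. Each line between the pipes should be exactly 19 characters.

Line 1: ['elephant', 'is', 'cheese'] (min_width=18, slack=1)
Line 2: ['bright', 'car', 'progress'] (min_width=19, slack=0)
Line 3: ['dinosaur', 'violin'] (min_width=15, slack=4)
Line 4: ['valley', 'if', 'been'] (min_width=14, slack=5)
Line 5: ['coffee', 'letter', 'why'] (min_width=17, slack=2)
Line 6: ['are', 'bright', 'string'] (min_width=17, slack=2)

Answer: | elephant is cheese|
|bright car progress|
|    dinosaur violin|
|     valley if been|
|  coffee letter why|
|  are bright string|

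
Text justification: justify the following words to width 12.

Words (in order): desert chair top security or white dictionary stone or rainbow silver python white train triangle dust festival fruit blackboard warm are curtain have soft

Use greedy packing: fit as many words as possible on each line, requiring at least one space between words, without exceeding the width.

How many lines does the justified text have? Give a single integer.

Line 1: ['desert', 'chair'] (min_width=12, slack=0)
Line 2: ['top', 'security'] (min_width=12, slack=0)
Line 3: ['or', 'white'] (min_width=8, slack=4)
Line 4: ['dictionary'] (min_width=10, slack=2)
Line 5: ['stone', 'or'] (min_width=8, slack=4)
Line 6: ['rainbow'] (min_width=7, slack=5)
Line 7: ['silver'] (min_width=6, slack=6)
Line 8: ['python', 'white'] (min_width=12, slack=0)
Line 9: ['train'] (min_width=5, slack=7)
Line 10: ['triangle'] (min_width=8, slack=4)
Line 11: ['dust'] (min_width=4, slack=8)
Line 12: ['festival'] (min_width=8, slack=4)
Line 13: ['fruit'] (min_width=5, slack=7)
Line 14: ['blackboard'] (min_width=10, slack=2)
Line 15: ['warm', 'are'] (min_width=8, slack=4)
Line 16: ['curtain', 'have'] (min_width=12, slack=0)
Line 17: ['soft'] (min_width=4, slack=8)
Total lines: 17

Answer: 17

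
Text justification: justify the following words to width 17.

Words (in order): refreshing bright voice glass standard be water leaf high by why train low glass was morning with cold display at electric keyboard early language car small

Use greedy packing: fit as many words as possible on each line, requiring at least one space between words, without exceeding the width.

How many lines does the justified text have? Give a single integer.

Line 1: ['refreshing', 'bright'] (min_width=17, slack=0)
Line 2: ['voice', 'glass'] (min_width=11, slack=6)
Line 3: ['standard', 'be', 'water'] (min_width=17, slack=0)
Line 4: ['leaf', 'high', 'by', 'why'] (min_width=16, slack=1)
Line 5: ['train', 'low', 'glass'] (min_width=15, slack=2)
Line 6: ['was', 'morning', 'with'] (min_width=16, slack=1)
Line 7: ['cold', 'display', 'at'] (min_width=15, slack=2)
Line 8: ['electric', 'keyboard'] (min_width=17, slack=0)
Line 9: ['early', 'language'] (min_width=14, slack=3)
Line 10: ['car', 'small'] (min_width=9, slack=8)
Total lines: 10

Answer: 10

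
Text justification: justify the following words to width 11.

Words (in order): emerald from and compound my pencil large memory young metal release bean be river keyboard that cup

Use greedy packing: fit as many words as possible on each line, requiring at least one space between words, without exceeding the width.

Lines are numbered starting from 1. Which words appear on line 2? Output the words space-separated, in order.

Line 1: ['emerald'] (min_width=7, slack=4)
Line 2: ['from', 'and'] (min_width=8, slack=3)
Line 3: ['compound', 'my'] (min_width=11, slack=0)
Line 4: ['pencil'] (min_width=6, slack=5)
Line 5: ['large'] (min_width=5, slack=6)
Line 6: ['memory'] (min_width=6, slack=5)
Line 7: ['young', 'metal'] (min_width=11, slack=0)
Line 8: ['release'] (min_width=7, slack=4)
Line 9: ['bean', 'be'] (min_width=7, slack=4)
Line 10: ['river'] (min_width=5, slack=6)
Line 11: ['keyboard'] (min_width=8, slack=3)
Line 12: ['that', 'cup'] (min_width=8, slack=3)

Answer: from and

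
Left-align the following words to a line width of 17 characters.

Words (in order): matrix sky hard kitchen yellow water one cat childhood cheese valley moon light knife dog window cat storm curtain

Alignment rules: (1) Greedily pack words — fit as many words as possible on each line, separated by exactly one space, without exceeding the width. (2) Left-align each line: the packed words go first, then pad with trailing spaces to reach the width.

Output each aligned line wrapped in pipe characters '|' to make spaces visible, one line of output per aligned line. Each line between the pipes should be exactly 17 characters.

Answer: |matrix sky hard  |
|kitchen yellow   |
|water one cat    |
|childhood cheese |
|valley moon light|
|knife dog window |
|cat storm curtain|

Derivation:
Line 1: ['matrix', 'sky', 'hard'] (min_width=15, slack=2)
Line 2: ['kitchen', 'yellow'] (min_width=14, slack=3)
Line 3: ['water', 'one', 'cat'] (min_width=13, slack=4)
Line 4: ['childhood', 'cheese'] (min_width=16, slack=1)
Line 5: ['valley', 'moon', 'light'] (min_width=17, slack=0)
Line 6: ['knife', 'dog', 'window'] (min_width=16, slack=1)
Line 7: ['cat', 'storm', 'curtain'] (min_width=17, slack=0)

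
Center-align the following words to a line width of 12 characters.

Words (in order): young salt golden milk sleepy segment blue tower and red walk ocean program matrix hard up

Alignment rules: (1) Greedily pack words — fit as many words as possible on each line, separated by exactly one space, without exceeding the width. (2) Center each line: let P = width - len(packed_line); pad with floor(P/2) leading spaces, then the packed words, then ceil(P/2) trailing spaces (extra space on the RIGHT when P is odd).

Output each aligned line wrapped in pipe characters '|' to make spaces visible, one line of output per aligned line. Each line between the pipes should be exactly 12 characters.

Answer: | young salt |
|golden milk |
|   sleepy   |
|segment blue|
| tower and  |
|  red walk  |
|   ocean    |
|  program   |
|matrix hard |
|     up     |

Derivation:
Line 1: ['young', 'salt'] (min_width=10, slack=2)
Line 2: ['golden', 'milk'] (min_width=11, slack=1)
Line 3: ['sleepy'] (min_width=6, slack=6)
Line 4: ['segment', 'blue'] (min_width=12, slack=0)
Line 5: ['tower', 'and'] (min_width=9, slack=3)
Line 6: ['red', 'walk'] (min_width=8, slack=4)
Line 7: ['ocean'] (min_width=5, slack=7)
Line 8: ['program'] (min_width=7, slack=5)
Line 9: ['matrix', 'hard'] (min_width=11, slack=1)
Line 10: ['up'] (min_width=2, slack=10)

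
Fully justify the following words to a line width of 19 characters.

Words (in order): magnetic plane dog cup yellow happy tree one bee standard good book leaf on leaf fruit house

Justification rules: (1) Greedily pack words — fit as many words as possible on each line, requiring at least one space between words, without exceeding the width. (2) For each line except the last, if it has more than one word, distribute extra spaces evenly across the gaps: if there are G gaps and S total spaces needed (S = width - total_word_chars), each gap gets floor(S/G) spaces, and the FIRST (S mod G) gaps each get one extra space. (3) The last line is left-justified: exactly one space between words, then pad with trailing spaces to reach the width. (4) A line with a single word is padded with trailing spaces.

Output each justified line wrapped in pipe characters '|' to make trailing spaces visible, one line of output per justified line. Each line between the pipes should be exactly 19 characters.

Line 1: ['magnetic', 'plane', 'dog'] (min_width=18, slack=1)
Line 2: ['cup', 'yellow', 'happy'] (min_width=16, slack=3)
Line 3: ['tree', 'one', 'bee'] (min_width=12, slack=7)
Line 4: ['standard', 'good', 'book'] (min_width=18, slack=1)
Line 5: ['leaf', 'on', 'leaf', 'fruit'] (min_width=18, slack=1)
Line 6: ['house'] (min_width=5, slack=14)

Answer: |magnetic  plane dog|
|cup   yellow  happy|
|tree     one    bee|
|standard  good book|
|leaf  on leaf fruit|
|house              |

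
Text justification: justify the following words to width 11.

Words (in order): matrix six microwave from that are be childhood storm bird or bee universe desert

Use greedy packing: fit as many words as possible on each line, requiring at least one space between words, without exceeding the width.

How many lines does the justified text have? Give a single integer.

Line 1: ['matrix', 'six'] (min_width=10, slack=1)
Line 2: ['microwave'] (min_width=9, slack=2)
Line 3: ['from', 'that'] (min_width=9, slack=2)
Line 4: ['are', 'be'] (min_width=6, slack=5)
Line 5: ['childhood'] (min_width=9, slack=2)
Line 6: ['storm', 'bird'] (min_width=10, slack=1)
Line 7: ['or', 'bee'] (min_width=6, slack=5)
Line 8: ['universe'] (min_width=8, slack=3)
Line 9: ['desert'] (min_width=6, slack=5)
Total lines: 9

Answer: 9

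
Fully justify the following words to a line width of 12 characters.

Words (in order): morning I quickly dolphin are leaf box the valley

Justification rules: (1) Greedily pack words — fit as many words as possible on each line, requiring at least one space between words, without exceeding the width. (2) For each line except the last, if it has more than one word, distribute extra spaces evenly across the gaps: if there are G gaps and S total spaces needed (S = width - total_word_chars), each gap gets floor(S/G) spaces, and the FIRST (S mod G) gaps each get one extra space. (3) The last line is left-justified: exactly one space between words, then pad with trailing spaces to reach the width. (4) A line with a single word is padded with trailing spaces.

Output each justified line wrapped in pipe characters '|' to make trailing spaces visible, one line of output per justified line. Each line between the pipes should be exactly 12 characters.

Answer: |morning    I|
|quickly     |
|dolphin  are|
|leaf box the|
|valley      |

Derivation:
Line 1: ['morning', 'I'] (min_width=9, slack=3)
Line 2: ['quickly'] (min_width=7, slack=5)
Line 3: ['dolphin', 'are'] (min_width=11, slack=1)
Line 4: ['leaf', 'box', 'the'] (min_width=12, slack=0)
Line 5: ['valley'] (min_width=6, slack=6)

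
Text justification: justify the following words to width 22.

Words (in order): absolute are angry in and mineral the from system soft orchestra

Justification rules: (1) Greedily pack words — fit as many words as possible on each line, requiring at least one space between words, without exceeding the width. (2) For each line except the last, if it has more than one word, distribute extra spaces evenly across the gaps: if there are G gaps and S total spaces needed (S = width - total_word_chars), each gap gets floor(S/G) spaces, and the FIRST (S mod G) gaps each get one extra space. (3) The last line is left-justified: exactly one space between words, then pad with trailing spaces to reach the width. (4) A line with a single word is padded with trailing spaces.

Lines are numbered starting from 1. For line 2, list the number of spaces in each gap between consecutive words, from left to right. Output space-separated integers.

Line 1: ['absolute', 'are', 'angry', 'in'] (min_width=21, slack=1)
Line 2: ['and', 'mineral', 'the', 'from'] (min_width=20, slack=2)
Line 3: ['system', 'soft', 'orchestra'] (min_width=21, slack=1)

Answer: 2 2 1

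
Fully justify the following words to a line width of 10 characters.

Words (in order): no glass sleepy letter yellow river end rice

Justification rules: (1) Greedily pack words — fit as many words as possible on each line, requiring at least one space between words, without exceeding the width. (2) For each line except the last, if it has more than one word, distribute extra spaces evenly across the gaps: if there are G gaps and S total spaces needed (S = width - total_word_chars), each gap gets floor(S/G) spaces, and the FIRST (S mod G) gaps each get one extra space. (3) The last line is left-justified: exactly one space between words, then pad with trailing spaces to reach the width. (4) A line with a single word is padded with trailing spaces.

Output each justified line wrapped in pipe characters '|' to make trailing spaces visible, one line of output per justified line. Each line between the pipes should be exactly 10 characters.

Line 1: ['no', 'glass'] (min_width=8, slack=2)
Line 2: ['sleepy'] (min_width=6, slack=4)
Line 3: ['letter'] (min_width=6, slack=4)
Line 4: ['yellow'] (min_width=6, slack=4)
Line 5: ['river', 'end'] (min_width=9, slack=1)
Line 6: ['rice'] (min_width=4, slack=6)

Answer: |no   glass|
|sleepy    |
|letter    |
|yellow    |
|river  end|
|rice      |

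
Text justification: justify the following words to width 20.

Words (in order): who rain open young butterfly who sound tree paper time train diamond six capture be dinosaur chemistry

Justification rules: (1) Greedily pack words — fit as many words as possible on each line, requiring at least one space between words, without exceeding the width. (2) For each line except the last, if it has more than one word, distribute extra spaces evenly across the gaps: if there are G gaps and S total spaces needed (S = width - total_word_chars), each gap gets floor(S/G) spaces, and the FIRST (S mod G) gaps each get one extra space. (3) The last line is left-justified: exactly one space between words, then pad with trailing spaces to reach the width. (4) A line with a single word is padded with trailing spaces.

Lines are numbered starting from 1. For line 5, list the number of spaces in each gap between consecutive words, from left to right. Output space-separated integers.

Line 1: ['who', 'rain', 'open', 'young'] (min_width=19, slack=1)
Line 2: ['butterfly', 'who', 'sound'] (min_width=19, slack=1)
Line 3: ['tree', 'paper', 'time'] (min_width=15, slack=5)
Line 4: ['train', 'diamond', 'six'] (min_width=17, slack=3)
Line 5: ['capture', 'be', 'dinosaur'] (min_width=19, slack=1)
Line 6: ['chemistry'] (min_width=9, slack=11)

Answer: 2 1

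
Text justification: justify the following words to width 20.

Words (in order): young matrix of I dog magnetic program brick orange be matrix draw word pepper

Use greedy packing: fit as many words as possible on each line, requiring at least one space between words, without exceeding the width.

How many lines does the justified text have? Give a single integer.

Answer: 5

Derivation:
Line 1: ['young', 'matrix', 'of', 'I'] (min_width=17, slack=3)
Line 2: ['dog', 'magnetic', 'program'] (min_width=20, slack=0)
Line 3: ['brick', 'orange', 'be'] (min_width=15, slack=5)
Line 4: ['matrix', 'draw', 'word'] (min_width=16, slack=4)
Line 5: ['pepper'] (min_width=6, slack=14)
Total lines: 5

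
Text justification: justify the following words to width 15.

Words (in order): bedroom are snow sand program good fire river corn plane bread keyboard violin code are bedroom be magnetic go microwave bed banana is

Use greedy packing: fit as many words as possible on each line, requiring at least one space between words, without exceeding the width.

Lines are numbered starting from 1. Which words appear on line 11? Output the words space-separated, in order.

Answer: banana is

Derivation:
Line 1: ['bedroom', 'are'] (min_width=11, slack=4)
Line 2: ['snow', 'sand'] (min_width=9, slack=6)
Line 3: ['program', 'good'] (min_width=12, slack=3)
Line 4: ['fire', 'river', 'corn'] (min_width=15, slack=0)
Line 5: ['plane', 'bread'] (min_width=11, slack=4)
Line 6: ['keyboard', 'violin'] (min_width=15, slack=0)
Line 7: ['code', 'are'] (min_width=8, slack=7)
Line 8: ['bedroom', 'be'] (min_width=10, slack=5)
Line 9: ['magnetic', 'go'] (min_width=11, slack=4)
Line 10: ['microwave', 'bed'] (min_width=13, slack=2)
Line 11: ['banana', 'is'] (min_width=9, slack=6)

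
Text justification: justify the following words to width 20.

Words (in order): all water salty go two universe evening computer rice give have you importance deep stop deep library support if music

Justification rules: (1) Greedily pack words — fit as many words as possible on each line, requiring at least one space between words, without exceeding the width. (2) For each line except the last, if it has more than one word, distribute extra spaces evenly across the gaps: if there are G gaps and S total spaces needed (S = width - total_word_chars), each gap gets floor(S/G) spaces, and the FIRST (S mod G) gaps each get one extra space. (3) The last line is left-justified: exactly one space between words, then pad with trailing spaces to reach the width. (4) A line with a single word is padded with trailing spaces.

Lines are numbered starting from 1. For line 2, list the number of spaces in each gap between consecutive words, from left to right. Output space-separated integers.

Answer: 1 1

Derivation:
Line 1: ['all', 'water', 'salty', 'go'] (min_width=18, slack=2)
Line 2: ['two', 'universe', 'evening'] (min_width=20, slack=0)
Line 3: ['computer', 'rice', 'give'] (min_width=18, slack=2)
Line 4: ['have', 'you', 'importance'] (min_width=19, slack=1)
Line 5: ['deep', 'stop', 'deep'] (min_width=14, slack=6)
Line 6: ['library', 'support', 'if'] (min_width=18, slack=2)
Line 7: ['music'] (min_width=5, slack=15)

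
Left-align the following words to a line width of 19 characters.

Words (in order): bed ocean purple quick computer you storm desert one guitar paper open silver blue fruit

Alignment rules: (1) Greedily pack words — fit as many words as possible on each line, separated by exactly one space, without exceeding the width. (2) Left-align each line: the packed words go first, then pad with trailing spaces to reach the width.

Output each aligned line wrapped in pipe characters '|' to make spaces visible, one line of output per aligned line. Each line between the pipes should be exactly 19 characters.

Line 1: ['bed', 'ocean', 'purple'] (min_width=16, slack=3)
Line 2: ['quick', 'computer', 'you'] (min_width=18, slack=1)
Line 3: ['storm', 'desert', 'one'] (min_width=16, slack=3)
Line 4: ['guitar', 'paper', 'open'] (min_width=17, slack=2)
Line 5: ['silver', 'blue', 'fruit'] (min_width=17, slack=2)

Answer: |bed ocean purple   |
|quick computer you |
|storm desert one   |
|guitar paper open  |
|silver blue fruit  |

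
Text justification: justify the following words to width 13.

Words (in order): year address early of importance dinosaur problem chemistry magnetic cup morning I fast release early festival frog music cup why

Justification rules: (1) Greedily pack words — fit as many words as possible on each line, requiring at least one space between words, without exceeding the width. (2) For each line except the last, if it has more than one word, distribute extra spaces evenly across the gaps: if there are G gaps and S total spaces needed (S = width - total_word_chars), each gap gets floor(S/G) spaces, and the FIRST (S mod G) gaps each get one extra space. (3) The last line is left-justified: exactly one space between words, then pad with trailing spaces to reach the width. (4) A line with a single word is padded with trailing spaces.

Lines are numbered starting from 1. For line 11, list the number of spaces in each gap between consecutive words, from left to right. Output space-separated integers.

Answer: 1

Derivation:
Line 1: ['year', 'address'] (min_width=12, slack=1)
Line 2: ['early', 'of'] (min_width=8, slack=5)
Line 3: ['importance'] (min_width=10, slack=3)
Line 4: ['dinosaur'] (min_width=8, slack=5)
Line 5: ['problem'] (min_width=7, slack=6)
Line 6: ['chemistry'] (min_width=9, slack=4)
Line 7: ['magnetic', 'cup'] (min_width=12, slack=1)
Line 8: ['morning', 'I'] (min_width=9, slack=4)
Line 9: ['fast', 'release'] (min_width=12, slack=1)
Line 10: ['early'] (min_width=5, slack=8)
Line 11: ['festival', 'frog'] (min_width=13, slack=0)
Line 12: ['music', 'cup', 'why'] (min_width=13, slack=0)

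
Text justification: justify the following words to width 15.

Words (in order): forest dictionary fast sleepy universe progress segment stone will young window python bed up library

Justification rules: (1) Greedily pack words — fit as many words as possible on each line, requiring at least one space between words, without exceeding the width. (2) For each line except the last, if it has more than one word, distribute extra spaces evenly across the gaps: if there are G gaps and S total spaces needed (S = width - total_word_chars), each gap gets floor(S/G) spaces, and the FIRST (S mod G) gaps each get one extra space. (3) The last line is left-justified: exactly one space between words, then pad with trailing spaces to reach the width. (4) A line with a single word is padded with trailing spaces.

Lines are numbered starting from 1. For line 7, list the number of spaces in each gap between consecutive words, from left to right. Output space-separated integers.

Answer: 3

Derivation:
Line 1: ['forest'] (min_width=6, slack=9)
Line 2: ['dictionary', 'fast'] (min_width=15, slack=0)
Line 3: ['sleepy', 'universe'] (min_width=15, slack=0)
Line 4: ['progress'] (min_width=8, slack=7)
Line 5: ['segment', 'stone'] (min_width=13, slack=2)
Line 6: ['will', 'young'] (min_width=10, slack=5)
Line 7: ['window', 'python'] (min_width=13, slack=2)
Line 8: ['bed', 'up', 'library'] (min_width=14, slack=1)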